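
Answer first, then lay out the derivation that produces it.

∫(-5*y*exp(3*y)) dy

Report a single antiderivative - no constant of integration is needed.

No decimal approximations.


The answer is -5*y*exp(3*y)/3 + 5*exp(3*y)/9.
Step 1. Integrate ∫(-5*y*exp(3*y)) dy by parts with u = y, dv = (-5*exp(3*y)) dy, so v = -5*exp(3*y)/3: now -5*y*exp(3*y)/3 + ∫(5*exp(3*y)/3) dy.
Step 2. Evaluate the standard form: now -5*y*exp(3*y)/3 + 5*exp(3*y)/9.
Answer: -5*y*exp(3*y)/3 + 5*exp(3*y)/9.


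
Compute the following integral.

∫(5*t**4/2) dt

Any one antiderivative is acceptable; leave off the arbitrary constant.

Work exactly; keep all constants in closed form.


Answer: t**5/2.


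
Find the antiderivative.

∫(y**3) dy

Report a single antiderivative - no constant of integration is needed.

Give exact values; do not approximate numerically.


Answer: y**4/4.


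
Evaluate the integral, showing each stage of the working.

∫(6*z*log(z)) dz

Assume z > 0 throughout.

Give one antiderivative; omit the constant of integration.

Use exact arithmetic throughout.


Step 1. Integrate ∫(6*z*log(z)) dz by parts with u = log(z), dv = (6*z) dz, so v = 3*z**2 [assuming z > 0]: now 3*z**2*log(z) + ∫(-3*z) dz.
Step 2. Evaluate the standard form: now 3*z**2*log(z) - 3*z**2/2.
Answer: 3*z**2*log(z) - 3*z**2/2.


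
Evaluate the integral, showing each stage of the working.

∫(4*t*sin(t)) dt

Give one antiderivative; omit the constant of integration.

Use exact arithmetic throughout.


Step 1. Integrate ∫(4*t*sin(t)) dt by parts with u = t, dv = (4*sin(t)) dt, so v = -4*cos(t): now -4*t*cos(t) + ∫(4*cos(t)) dt.
Step 2. Evaluate the standard form: now -4*t*cos(t) + 4*sin(t).
Answer: -4*t*cos(t) + 4*sin(t).


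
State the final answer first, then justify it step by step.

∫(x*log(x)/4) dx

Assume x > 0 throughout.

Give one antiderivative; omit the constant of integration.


The answer is x**2*log(x)/8 - x**2/16.
Step 1. Integrate ∫(x*log(x)/4) dx by parts with u = log(x), dv = (x/4) dx, so v = x**2/8 [assuming x > 0]: now x**2*log(x)/8 + ∫(-x/8) dx.
Step 2. Evaluate the standard form: now x**2*log(x)/8 - x**2/16.
Answer: x**2*log(x)/8 - x**2/16.


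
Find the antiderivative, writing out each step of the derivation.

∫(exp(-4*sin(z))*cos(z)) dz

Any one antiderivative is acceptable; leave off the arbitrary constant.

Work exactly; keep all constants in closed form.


Step 1. Substitute u = sin(z), turning ∫(exp(-4*sin(z))*cos(z)) dz into ∫(exp(-4*u)) du: now ∫(exp(-4*u)) du.
Step 2. Evaluate the standard form: now -exp(-4*u)/4.
Step 3. Substitute back u = sin(z): now -exp(-4*sin(z))/4.
Answer: -exp(-4*sin(z))/4.


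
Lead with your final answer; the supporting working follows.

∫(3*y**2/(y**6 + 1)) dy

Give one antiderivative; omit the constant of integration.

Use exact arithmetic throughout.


The answer is atan(y**3).
Step 1. Substitute u = y**3, turning ∫(3*y**2/(y**6 + 1)) dy into ∫(1/(u**2 + 1)) du: now ∫(1/(u**2 + 1)) du.
Step 2. Evaluate the standard form: now atan(u).
Step 3. Substitute back u = y**3: now atan(y**3).
Answer: atan(y**3).


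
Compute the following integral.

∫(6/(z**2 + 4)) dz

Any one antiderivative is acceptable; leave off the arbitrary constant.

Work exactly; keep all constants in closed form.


Answer: 3*atan(z/2).


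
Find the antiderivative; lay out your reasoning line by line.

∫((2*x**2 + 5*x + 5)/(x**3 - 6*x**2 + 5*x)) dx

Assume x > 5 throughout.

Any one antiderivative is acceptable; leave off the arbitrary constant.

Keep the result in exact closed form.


Step 1. Decompose ∫((2*x**2 + 5*x + 5)/(x**3 - 6*x**2 + 5*x)) dx by partial fractions, (2*x**2 + 5*x + 5)/(x**3 - 6*x**2 + 5*x) = -3/(x - 1) + 4/(x - 5) + 1/x: now ∫(1/x) dx + ∫(4/(x - 5)) dx + ∫(-3/(x - 1)) dx.
Step 2. Evaluate the standard form [assuming x > 1]: now -3*log(x - 1) + ∫(1/x) dx + ∫(4/(x - 5)) dx.
Step 3. Evaluate the standard form [assuming x > 0]: now log(x) - 3*log(x - 1) + ∫(4/(x - 5)) dx.
Step 4. Evaluate the standard form [assuming x > 5]: now log(x) + 4*log(x - 5) - 3*log(x - 1).
Answer: log(x) + 4*log(x - 5) - 3*log(x - 1).


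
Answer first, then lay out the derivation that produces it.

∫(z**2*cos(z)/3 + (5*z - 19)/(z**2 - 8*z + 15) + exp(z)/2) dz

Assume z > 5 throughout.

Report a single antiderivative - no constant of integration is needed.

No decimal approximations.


The answer is z**2*sin(z)/3 + 2*z*cos(z)/3 + exp(z)/2 + 3*log(z - 5) + 2*log(z - 3) - 2*sin(z)/3.
Step 1. Rewrite: now ∫(z**2*cos(z)/3) dz + ∫((5*z - 19)/(z**2 - 8*z + 15)) dz + ∫(exp(z)/2) dz.
Step 2. Integrate ∫(z**2*cos(z)/3) dz by parts with u = z**2, dv = (cos(z)/3) dz, so v = sin(z)/3: now z**2*sin(z)/3 + ∫(-2*z*sin(z)/3) dz + ∫((5*z - 19)/(z**2 - 8*z + 15)) dz + ∫(exp(z)/2) dz.
Step 3. Integrate ∫(-2*z*sin(z)/3) dz by parts with u = z, dv = (-2*sin(z)/3) dz, so v = 2*cos(z)/3: now z**2*sin(z)/3 + 2*z*cos(z)/3 + ∫((5*z - 19)/(z**2 - 8*z + 15)) dz + ∫(exp(z)/2) dz + ∫(-2*cos(z)/3) dz.
Step 4. Evaluate the standard form: now z**2*sin(z)/3 + 2*z*cos(z)/3 - 2*sin(z)/3 + ∫((5*z - 19)/(z**2 - 8*z + 15)) dz + ∫(exp(z)/2) dz.
Step 5. Decompose ∫((5*z - 19)/(z**2 - 8*z + 15)) dz by partial fractions, (5*z - 19)/(z**2 - 8*z + 15) = 2/(z - 3) + 3/(z - 5): now z**2*sin(z)/3 + 2*z*cos(z)/3 - 2*sin(z)/3 + ∫(3/(z - 5)) dz + ∫(2/(z - 3)) dz + ∫(exp(z)/2) dz.
Step 6. Evaluate the standard form [assuming z > 3]: now z**2*sin(z)/3 + 2*z*cos(z)/3 + 2*log(z - 3) - 2*sin(z)/3 + ∫(3/(z - 5)) dz + ∫(exp(z)/2) dz.
Step 7. Evaluate the standard form [assuming z > 5]: now z**2*sin(z)/3 + 2*z*cos(z)/3 + 3*log(z - 5) + 2*log(z - 3) - 2*sin(z)/3 + ∫(exp(z)/2) dz.
Step 8. Evaluate the standard form: now z**2*sin(z)/3 + 2*z*cos(z)/3 + exp(z)/2 + 3*log(z - 5) + 2*log(z - 3) - 2*sin(z)/3.
Answer: z**2*sin(z)/3 + 2*z*cos(z)/3 + exp(z)/2 + 3*log(z - 5) + 2*log(z - 3) - 2*sin(z)/3.


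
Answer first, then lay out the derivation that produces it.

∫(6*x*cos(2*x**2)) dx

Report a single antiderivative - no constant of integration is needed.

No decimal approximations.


The answer is 3*sin(2*x**2)/2.
Step 1. Substitute u = x**2, turning ∫(6*x*cos(2*x**2)) dx into ∫(3*cos(2*u)) du: now ∫(3*cos(2*u)) du.
Step 2. Evaluate the standard form: now 3*sin(2*u)/2.
Step 3. Substitute back u = x**2: now 3*sin(2*x**2)/2.
Answer: 3*sin(2*x**2)/2.


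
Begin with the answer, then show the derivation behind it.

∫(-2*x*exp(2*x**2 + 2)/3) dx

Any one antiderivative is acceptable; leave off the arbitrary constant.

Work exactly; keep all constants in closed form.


The answer is -exp(2*x**2 + 2)/6.
Step 1. Substitute u = x**2 + 1, turning ∫(-2*x*exp(2*x**2 + 2)/3) dx into ∫(-exp(2*u)/3) du: now ∫(-exp(2*u)/3) du.
Step 2. Evaluate the standard form: now -exp(2*u)/6.
Step 3. Substitute back u = x**2 + 1: now -exp(2*x**2 + 2)/6.
Answer: -exp(2*x**2 + 2)/6.


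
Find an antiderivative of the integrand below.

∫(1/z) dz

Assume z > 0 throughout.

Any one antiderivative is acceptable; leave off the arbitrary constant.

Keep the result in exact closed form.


Answer: log(z).


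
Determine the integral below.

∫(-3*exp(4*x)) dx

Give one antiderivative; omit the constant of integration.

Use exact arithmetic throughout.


Answer: -3*exp(4*x)/4.


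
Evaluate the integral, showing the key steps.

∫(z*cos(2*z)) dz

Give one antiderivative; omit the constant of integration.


Step 1. Integrate ∫(z*cos(2*z)) dz by parts with u = z, dv = (cos(2*z)) dz, so v = sin(2*z)/2: now z*sin(2*z)/2 + ∫(-sin(2*z)/2) dz.
Step 2. Evaluate the standard form: now z*sin(2*z)/2 + cos(2*z)/4.
Answer: z*sin(2*z)/2 + cos(2*z)/4.


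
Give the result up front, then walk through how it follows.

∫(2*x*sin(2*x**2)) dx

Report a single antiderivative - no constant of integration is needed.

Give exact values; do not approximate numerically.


The answer is -cos(2*x**2)/2.
Step 1. Substitute u = x**2, turning ∫(2*x*sin(2*x**2)) dx into ∫(sin(2*u)) du: now ∫(sin(2*u)) du.
Step 2. Evaluate the standard form: now -cos(2*u)/2.
Step 3. Substitute back u = x**2: now -cos(2*x**2)/2.
Answer: -cos(2*x**2)/2.


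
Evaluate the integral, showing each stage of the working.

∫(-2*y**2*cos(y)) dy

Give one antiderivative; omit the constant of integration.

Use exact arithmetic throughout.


Step 1. Integrate ∫(-2*y**2*cos(y)) dy by parts with u = y**2, dv = (-2*cos(y)) dy, so v = -2*sin(y): now -2*y**2*sin(y) + ∫(4*y*sin(y)) dy.
Step 2. Integrate ∫(4*y*sin(y)) dy by parts with u = y, dv = (4*sin(y)) dy, so v = -4*cos(y): now -2*y**2*sin(y) - 4*y*cos(y) + ∫(4*cos(y)) dy.
Step 3. Evaluate the standard form: now -2*y**2*sin(y) - 4*y*cos(y) + 4*sin(y).
Answer: -2*y**2*sin(y) - 4*y*cos(y) + 4*sin(y).


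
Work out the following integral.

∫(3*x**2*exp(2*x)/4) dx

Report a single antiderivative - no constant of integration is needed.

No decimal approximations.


Answer: 3*x**2*exp(2*x)/8 - 3*x*exp(2*x)/8 + 3*exp(2*x)/16.


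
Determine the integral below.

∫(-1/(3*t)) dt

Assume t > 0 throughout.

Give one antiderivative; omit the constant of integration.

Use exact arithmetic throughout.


Answer: -log(t)/3.


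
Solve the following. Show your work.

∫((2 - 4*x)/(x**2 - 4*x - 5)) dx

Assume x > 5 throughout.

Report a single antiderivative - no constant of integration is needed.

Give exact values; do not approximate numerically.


Step 1. Decompose ∫((2 - 4*x)/(x**2 - 4*x - 5)) dx by partial fractions, (2 - 4*x)/(x**2 - 4*x - 5) = -1/(x + 1) - 3/(x - 5): now ∫(-3/(x - 5)) dx + ∫(-1/(x + 1)) dx.
Step 2. Evaluate the standard form [assuming x > -1]: now -log(x + 1) + ∫(-3/(x - 5)) dx.
Step 3. Evaluate the standard form [assuming x > 5]: now -3*log(x - 5) - log(x + 1).
Answer: -3*log(x - 5) - log(x + 1).


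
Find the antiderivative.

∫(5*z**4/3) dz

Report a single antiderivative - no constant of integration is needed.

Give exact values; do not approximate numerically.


Answer: z**5/3.


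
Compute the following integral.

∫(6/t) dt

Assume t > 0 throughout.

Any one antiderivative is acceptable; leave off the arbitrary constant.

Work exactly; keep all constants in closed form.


Answer: 6*log(t).


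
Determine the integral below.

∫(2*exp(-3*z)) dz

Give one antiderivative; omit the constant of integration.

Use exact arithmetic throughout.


Answer: -2*exp(-3*z)/3.


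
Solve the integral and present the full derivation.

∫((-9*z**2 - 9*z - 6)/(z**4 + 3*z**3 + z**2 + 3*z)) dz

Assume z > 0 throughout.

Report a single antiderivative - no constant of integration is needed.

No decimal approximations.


Step 1. Decompose ∫((-9*z**2 - 9*z - 6)/(z**4 + 3*z**3 + z**2 + 3*z)) dz by partial fractions, (-9*z**2 - 9*z - 6)/(z**4 + 3*z**3 + z**2 + 3*z) = -3/(z**2 + 1) + 2/(z + 3) - 2/z: now ∫(-2/z) dz + ∫(2/(z + 3)) dz + ∫(-3/(z**2 + 1)) dz.
Step 2. Evaluate the standard form [assuming z > 0]: now -2*log(z) + ∫(2/(z + 3)) dz + ∫(-3/(z**2 + 1)) dz.
Step 3. Evaluate the standard form [assuming z > -3]: now -2*log(z) + 2*log(z + 3) + ∫(-3/(z**2 + 1)) dz.
Step 4. Evaluate the standard form: now -2*log(z) + 2*log(z + 3) - 3*atan(z).
Answer: -2*log(z) + 2*log(z + 3) - 3*atan(z).


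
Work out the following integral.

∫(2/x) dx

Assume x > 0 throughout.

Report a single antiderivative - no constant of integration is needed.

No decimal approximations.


Answer: 2*log(x).


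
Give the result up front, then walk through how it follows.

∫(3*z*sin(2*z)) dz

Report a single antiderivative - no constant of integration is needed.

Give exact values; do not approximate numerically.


The answer is -3*z*cos(2*z)/2 + 3*sin(2*z)/4.
Step 1. Integrate ∫(3*z*sin(2*z)) dz by parts with u = z, dv = (3*sin(2*z)) dz, so v = -3*cos(2*z)/2: now -3*z*cos(2*z)/2 + ∫(3*cos(2*z)/2) dz.
Step 2. Evaluate the standard form: now -3*z*cos(2*z)/2 + 3*sin(2*z)/4.
Answer: -3*z*cos(2*z)/2 + 3*sin(2*z)/4.


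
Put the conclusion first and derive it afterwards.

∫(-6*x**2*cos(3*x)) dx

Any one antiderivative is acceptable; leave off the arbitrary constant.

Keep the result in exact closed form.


The answer is -2*x**2*sin(3*x) - 4*x*cos(3*x)/3 + 4*sin(3*x)/9.
Step 1. Integrate ∫(-6*x**2*cos(3*x)) dx by parts with u = x**2, dv = (-6*cos(3*x)) dx, so v = -2*sin(3*x): now -2*x**2*sin(3*x) + ∫(4*x*sin(3*x)) dx.
Step 2. Integrate ∫(4*x*sin(3*x)) dx by parts with u = x, dv = (4*sin(3*x)) dx, so v = -4*cos(3*x)/3: now -2*x**2*sin(3*x) - 4*x*cos(3*x)/3 + ∫(4*cos(3*x)/3) dx.
Step 3. Evaluate the standard form: now -2*x**2*sin(3*x) - 4*x*cos(3*x)/3 + 4*sin(3*x)/9.
Answer: -2*x**2*sin(3*x) - 4*x*cos(3*x)/3 + 4*sin(3*x)/9.


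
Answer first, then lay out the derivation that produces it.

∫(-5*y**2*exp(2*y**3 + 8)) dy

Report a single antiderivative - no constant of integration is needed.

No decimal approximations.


The answer is -5*exp(2*y**3 + 8)/6.
Step 1. Substitute u = y**3 + 4, turning ∫(-5*y**2*exp(2*y**3 + 8)) dy into ∫(-5*exp(2*u)/3) du: now ∫(-5*exp(2*u)/3) du.
Step 2. Evaluate the standard form: now -5*exp(2*u)/6.
Step 3. Substitute back u = y**3 + 4: now -5*exp(2*y**3 + 8)/6.
Answer: -5*exp(2*y**3 + 8)/6.


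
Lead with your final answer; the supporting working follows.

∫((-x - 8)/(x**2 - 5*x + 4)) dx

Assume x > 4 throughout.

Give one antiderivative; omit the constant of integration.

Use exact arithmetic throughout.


The answer is -4*log(x - 4) + 3*log(x - 1).
Step 1. Decompose ∫((-x - 8)/(x**2 - 5*x + 4)) dx by partial fractions, (-x - 8)/(x**2 - 5*x + 4) = 3/(x - 1) - 4/(x - 4): now ∫(-4/(x - 4)) dx + ∫(3/(x - 1)) dx.
Step 2. Evaluate the standard form [assuming x > 4]: now -4*log(x - 4) + ∫(3/(x - 1)) dx.
Step 3. Evaluate the standard form [assuming x > 1]: now -4*log(x - 4) + 3*log(x - 1).
Answer: -4*log(x - 4) + 3*log(x - 1).


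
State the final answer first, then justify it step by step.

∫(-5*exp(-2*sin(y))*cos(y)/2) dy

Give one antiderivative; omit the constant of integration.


The answer is 5*exp(-2*sin(y))/4.
Step 1. Substitute u = sin(y), turning ∫(-5*exp(-2*sin(y))*cos(y)/2) dy into ∫(-5*exp(-2*u)/2) du: now ∫(-5*exp(-2*u)/2) du.
Step 2. Evaluate the standard form: now 5*exp(-2*u)/4.
Step 3. Substitute back u = sin(y): now 5*exp(-2*sin(y))/4.
Answer: 5*exp(-2*sin(y))/4.


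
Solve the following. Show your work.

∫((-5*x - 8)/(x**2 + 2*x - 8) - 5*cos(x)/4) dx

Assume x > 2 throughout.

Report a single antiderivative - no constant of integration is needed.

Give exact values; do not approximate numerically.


Step 1. Rewrite: now ∫((-5*x - 8)/(x**2 + 2*x - 8)) dx + ∫(-5*cos(x)/4) dx.
Step 2. Evaluate the standard form: now -5*sin(x)/4 + ∫((-5*x - 8)/(x**2 + 2*x - 8)) dx.
Step 3. Decompose ∫((-5*x - 8)/(x**2 + 2*x - 8)) dx by partial fractions, (-5*x - 8)/(x**2 + 2*x - 8) = -2/(x + 4) - 3/(x - 2): now -5*sin(x)/4 + ∫(-3/(x - 2)) dx + ∫(-2/(x + 4)) dx.
Step 4. Evaluate the standard form [assuming x > 2]: now -3*log(x - 2) - 5*sin(x)/4 + ∫(-2/(x + 4)) dx.
Step 5. Evaluate the standard form [assuming x > -4]: now -3*log(x - 2) - 2*log(x + 4) - 5*sin(x)/4.
Answer: -3*log(x - 2) - 2*log(x + 4) - 5*sin(x)/4.


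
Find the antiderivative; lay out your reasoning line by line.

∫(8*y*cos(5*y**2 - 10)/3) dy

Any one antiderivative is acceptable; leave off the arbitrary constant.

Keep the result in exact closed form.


Step 1. Substitute u = y**2 - 2, turning ∫(8*y*cos(5*y**2 - 10)/3) dy into ∫(4*cos(5*u)/3) du: now ∫(4*cos(5*u)/3) du.
Step 2. Evaluate the standard form: now 4*sin(5*u)/15.
Step 3. Substitute back u = y**2 - 2: now 4*sin(5*y**2 - 10)/15.
Answer: 4*sin(5*y**2 - 10)/15.


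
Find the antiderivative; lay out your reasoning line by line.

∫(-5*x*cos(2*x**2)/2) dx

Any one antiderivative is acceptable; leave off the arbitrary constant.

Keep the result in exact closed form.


Step 1. Substitute u = x**2, turning ∫(-5*x*cos(2*x**2)/2) dx into ∫(-5*cos(2*u)/4) du: now ∫(-5*cos(2*u)/4) du.
Step 2. Evaluate the standard form: now -5*sin(2*u)/8.
Step 3. Substitute back u = x**2: now -5*sin(2*x**2)/8.
Answer: -5*sin(2*x**2)/8.


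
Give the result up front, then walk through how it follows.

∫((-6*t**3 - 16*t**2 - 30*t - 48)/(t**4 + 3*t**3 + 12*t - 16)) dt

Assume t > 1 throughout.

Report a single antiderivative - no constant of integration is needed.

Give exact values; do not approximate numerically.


The answer is -4*log(t - 1) - 2*log(t + 4) - atan(t/2).
Step 1. Decompose ∫((-6*t**3 - 16*t**2 - 30*t - 48)/(t**4 + 3*t**3 + 12*t - 16)) dt by partial fractions, (-6*t**3 - 16*t**2 - 30*t - 48)/(t**4 + 3*t**3 + 12*t - 16) = -2/(t**2 + 4) - 2/(t + 4) - 4/(t - 1): now ∫(-4/(t - 1)) dt + ∫(-2/(t + 4)) dt + ∫(-2/(t**2 + 4)) dt.
Step 2. Evaluate the standard form [assuming t > -4]: now -2*log(t + 4) + ∫(-4/(t - 1)) dt + ∫(-2/(t**2 + 4)) dt.
Step 3. Evaluate the standard form [assuming t > 1]: now -4*log(t - 1) - 2*log(t + 4) + ∫(-2/(t**2 + 4)) dt.
Step 4. Evaluate the standard form: now -4*log(t - 1) - 2*log(t + 4) - atan(t/2).
Answer: -4*log(t - 1) - 2*log(t + 4) - atan(t/2).


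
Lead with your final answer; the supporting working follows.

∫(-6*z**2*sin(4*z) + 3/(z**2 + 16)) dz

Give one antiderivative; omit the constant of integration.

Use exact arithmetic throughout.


The answer is 3*z**2*cos(4*z)/2 - 3*z*sin(4*z)/4 - 3*cos(4*z)/16 + 3*atan(z/4)/4.
Step 1. Rewrite: now ∫(-6*z**2*sin(4*z)) dz + ∫(3/(z**2 + 16)) dz.
Step 2. Evaluate the standard form: now 3*atan(z/4)/4 + ∫(-6*z**2*sin(4*z)) dz.
Step 3. Integrate ∫(-6*z**2*sin(4*z)) dz by parts with u = z**2, dv = (-6*sin(4*z)) dz, so v = 3*cos(4*z)/2: now 3*z**2*cos(4*z)/2 + 3*atan(z/4)/4 + ∫(-3*z*cos(4*z)) dz.
Step 4. Integrate ∫(-3*z*cos(4*z)) dz by parts with u = z, dv = (-3*cos(4*z)) dz, so v = -3*sin(4*z)/4: now 3*z**2*cos(4*z)/2 - 3*z*sin(4*z)/4 + 3*atan(z/4)/4 + ∫(3*sin(4*z)/4) dz.
Step 5. Evaluate the standard form: now 3*z**2*cos(4*z)/2 - 3*z*sin(4*z)/4 - 3*cos(4*z)/16 + 3*atan(z/4)/4.
Answer: 3*z**2*cos(4*z)/2 - 3*z*sin(4*z)/4 - 3*cos(4*z)/16 + 3*atan(z/4)/4.


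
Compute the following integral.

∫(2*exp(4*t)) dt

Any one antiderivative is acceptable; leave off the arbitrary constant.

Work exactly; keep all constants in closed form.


Answer: exp(4*t)/2.


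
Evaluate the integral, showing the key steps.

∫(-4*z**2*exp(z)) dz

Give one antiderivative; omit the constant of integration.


Step 1. Integrate ∫(-4*z**2*exp(z)) dz by parts with u = z**2, dv = (-4*exp(z)) dz, so v = -4*exp(z): now -4*z**2*exp(z) + ∫(8*z*exp(z)) dz.
Step 2. Integrate ∫(8*z*exp(z)) dz by parts with u = z, dv = (8*exp(z)) dz, so v = 8*exp(z): now -4*z**2*exp(z) + 8*z*exp(z) + ∫(-8*exp(z)) dz.
Step 3. Evaluate the standard form: now -4*z**2*exp(z) + 8*z*exp(z) - 8*exp(z).
Answer: -4*z**2*exp(z) + 8*z*exp(z) - 8*exp(z).


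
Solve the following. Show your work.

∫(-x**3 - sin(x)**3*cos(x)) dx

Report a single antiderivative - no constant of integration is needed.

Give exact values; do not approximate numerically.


Step 1. Rewrite: now ∫(-x**3) dx + ∫(-sin(x)**3*cos(x)) dx.
Step 2. Substitute u = sin(x), turning ∫(-sin(x)**3*cos(x)) dx into ∫(-u**3) du: now ∫(-u**3) du + ∫(-x**3) dx.
Step 3. Evaluate the standard form: now -u**4/4 + ∫(-x**3) dx.
Step 4. Substitute back u = sin(x): now -sin(x)**4/4 + ∫(-x**3) dx.
Step 5. Evaluate the standard form: now -x**4/4 - sin(x)**4/4.
Answer: -x**4/4 - sin(x)**4/4.


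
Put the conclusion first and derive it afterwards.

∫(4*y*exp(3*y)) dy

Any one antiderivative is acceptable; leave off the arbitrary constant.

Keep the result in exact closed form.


The answer is 4*y*exp(3*y)/3 - 4*exp(3*y)/9.
Step 1. Integrate ∫(4*y*exp(3*y)) dy by parts with u = y, dv = (4*exp(3*y)) dy, so v = 4*exp(3*y)/3: now 4*y*exp(3*y)/3 + ∫(-4*exp(3*y)/3) dy.
Step 2. Evaluate the standard form: now 4*y*exp(3*y)/3 - 4*exp(3*y)/9.
Answer: 4*y*exp(3*y)/3 - 4*exp(3*y)/9.


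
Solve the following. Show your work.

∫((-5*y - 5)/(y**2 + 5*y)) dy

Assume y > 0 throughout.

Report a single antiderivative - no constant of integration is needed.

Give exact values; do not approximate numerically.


Step 1. Decompose ∫((-5*y - 5)/(y**2 + 5*y)) dy by partial fractions, (-5*y - 5)/(y**2 + 5*y) = -4/(y + 5) - 1/y: now ∫(-1/y) dy + ∫(-4/(y + 5)) dy.
Step 2. Evaluate the standard form [assuming y > 0]: now -log(y) + ∫(-4/(y + 5)) dy.
Step 3. Evaluate the standard form [assuming y > -5]: now -log(y) - 4*log(y + 5).
Answer: -log(y) - 4*log(y + 5).


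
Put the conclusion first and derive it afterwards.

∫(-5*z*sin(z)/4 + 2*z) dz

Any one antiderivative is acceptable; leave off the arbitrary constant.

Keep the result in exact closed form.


The answer is z**2 + 5*z*cos(z)/4 - 5*sin(z)/4.
Step 1. Rewrite: now ∫(2*z) dz + ∫(-5*z*sin(z)/4) dz.
Step 2. Evaluate the standard form: now z**2 + ∫(-5*z*sin(z)/4) dz.
Step 3. Integrate ∫(-5*z*sin(z)/4) dz by parts with u = z, dv = (-5*sin(z)/4) dz, so v = 5*cos(z)/4: now z**2 + 5*z*cos(z)/4 + ∫(-5*cos(z)/4) dz.
Step 4. Evaluate the standard form: now z**2 + 5*z*cos(z)/4 - 5*sin(z)/4.
Answer: z**2 + 5*z*cos(z)/4 - 5*sin(z)/4.


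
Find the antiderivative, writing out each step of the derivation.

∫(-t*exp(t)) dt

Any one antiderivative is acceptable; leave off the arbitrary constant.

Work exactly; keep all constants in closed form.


Step 1. Integrate ∫(-t*exp(t)) dt by parts with u = t, dv = (-exp(t)) dt, so v = -exp(t): now -t*exp(t) + ∫(exp(t)) dt.
Step 2. Evaluate the standard form: now -t*exp(t) + exp(t).
Answer: -t*exp(t) + exp(t).


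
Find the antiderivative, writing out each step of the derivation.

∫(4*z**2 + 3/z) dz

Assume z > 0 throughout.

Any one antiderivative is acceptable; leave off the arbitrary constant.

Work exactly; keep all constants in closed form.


Step 1. Rewrite: now ∫(3/z) dz + ∫(4*z**2) dz.
Step 2. Evaluate the standard form [assuming z > 0]: now 3*log(z) + ∫(4*z**2) dz.
Step 3. Evaluate the standard form: now 4*z**3/3 + 3*log(z).
Answer: 4*z**3/3 + 3*log(z).


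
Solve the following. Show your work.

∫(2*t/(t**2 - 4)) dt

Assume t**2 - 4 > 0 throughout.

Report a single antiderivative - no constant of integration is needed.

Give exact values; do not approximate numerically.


Step 1. Substitute u = t**2 - 4, turning ∫(2*t/(t**2 - 4)) dt into ∫(1/u) du: now ∫(1/u) du.
Step 2. Evaluate the standard form [assuming u > 0]: now log(u).
Step 3. Substitute back u = t**2 - 4: now log(t**2 - 4).
Answer: log(t**2 - 4).


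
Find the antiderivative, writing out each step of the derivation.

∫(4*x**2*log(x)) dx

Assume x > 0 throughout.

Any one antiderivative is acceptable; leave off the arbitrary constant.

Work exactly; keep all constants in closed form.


Step 1. Integrate ∫(4*x**2*log(x)) dx by parts with u = log(x), dv = (4*x**2) dx, so v = 4*x**3/3 [assuming x > 0]: now 4*x**3*log(x)/3 + ∫(-4*x**2/3) dx.
Step 2. Evaluate the standard form: now 4*x**3*log(x)/3 - 4*x**3/9.
Answer: 4*x**3*log(x)/3 - 4*x**3/9.


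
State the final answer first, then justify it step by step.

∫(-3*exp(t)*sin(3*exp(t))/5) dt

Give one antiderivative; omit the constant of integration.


The answer is cos(3*exp(t))/5.
Step 1. Substitute u = exp(t), turning ∫(-3*exp(t)*sin(3*exp(t))/5) dt into ∫(-3*sin(3*u)/5) du: now ∫(-3*sin(3*u)/5) du.
Step 2. Evaluate the standard form: now cos(3*u)/5.
Step 3. Substitute back u = exp(t): now cos(3*exp(t))/5.
Answer: cos(3*exp(t))/5.


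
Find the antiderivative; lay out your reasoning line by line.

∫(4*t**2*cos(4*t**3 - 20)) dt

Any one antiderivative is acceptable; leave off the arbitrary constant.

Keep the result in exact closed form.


Step 1. Substitute u = t**3 - 5, turning ∫(4*t**2*cos(4*t**3 - 20)) dt into ∫(4*cos(4*u)/3) du: now ∫(4*cos(4*u)/3) du.
Step 2. Evaluate the standard form: now sin(4*u)/3.
Step 3. Substitute back u = t**3 - 5: now sin(4*t**3 - 20)/3.
Answer: sin(4*t**3 - 20)/3.


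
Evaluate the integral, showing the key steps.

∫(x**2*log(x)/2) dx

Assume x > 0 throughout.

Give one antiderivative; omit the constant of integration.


Step 1. Integrate ∫(x**2*log(x)/2) dx by parts with u = log(x), dv = (x**2/2) dx, so v = x**3/6 [assuming x > 0]: now x**3*log(x)/6 + ∫(-x**2/6) dx.
Step 2. Evaluate the standard form: now x**3*log(x)/6 - x**3/18.
Answer: x**3*log(x)/6 - x**3/18.


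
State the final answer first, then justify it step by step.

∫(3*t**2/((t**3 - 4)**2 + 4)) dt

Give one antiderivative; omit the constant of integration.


The answer is atan(t**3/2 - 2)/2.
Step 1. Substitute u = t**3 - 4, turning ∫(3*t**2/((t**3 - 4)**2 + 4)) dt into ∫(1/(u**2 + 4)) du: now ∫(1/(u**2 + 4)) du.
Step 2. Evaluate the standard form: now atan(u/2)/2.
Step 3. Substitute back u = t**3 - 4: now atan(t**3/2 - 2)/2.
Answer: atan(t**3/2 - 2)/2.


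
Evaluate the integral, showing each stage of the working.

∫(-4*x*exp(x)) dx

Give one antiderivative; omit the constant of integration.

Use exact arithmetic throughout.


Step 1. Integrate ∫(-4*x*exp(x)) dx by parts with u = x, dv = (-4*exp(x)) dx, so v = -4*exp(x): now -4*x*exp(x) + ∫(4*exp(x)) dx.
Step 2. Evaluate the standard form: now -4*x*exp(x) + 4*exp(x).
Answer: -4*x*exp(x) + 4*exp(x).


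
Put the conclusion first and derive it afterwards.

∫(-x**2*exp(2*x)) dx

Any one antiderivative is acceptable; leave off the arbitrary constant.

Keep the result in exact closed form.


The answer is -x**2*exp(2*x)/2 + x*exp(2*x)/2 - exp(2*x)/4.
Step 1. Integrate ∫(-x**2*exp(2*x)) dx by parts with u = x**2, dv = (-exp(2*x)) dx, so v = -exp(2*x)/2: now -x**2*exp(2*x)/2 + ∫(x*exp(2*x)) dx.
Step 2. Integrate ∫(x*exp(2*x)) dx by parts with u = x, dv = (exp(2*x)) dx, so v = exp(2*x)/2: now -x**2*exp(2*x)/2 + x*exp(2*x)/2 + ∫(-exp(2*x)/2) dx.
Step 3. Evaluate the standard form: now -x**2*exp(2*x)/2 + x*exp(2*x)/2 - exp(2*x)/4.
Answer: -x**2*exp(2*x)/2 + x*exp(2*x)/2 - exp(2*x)/4.


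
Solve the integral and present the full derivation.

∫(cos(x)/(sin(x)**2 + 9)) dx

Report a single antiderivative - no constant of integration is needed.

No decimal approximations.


Step 1. Substitute u = sin(x), turning ∫(cos(x)/(sin(x)**2 + 9)) dx into ∫(1/(u**2 + 9)) du: now ∫(1/(u**2 + 9)) du.
Step 2. Evaluate the standard form: now atan(u/3)/3.
Step 3. Substitute back u = sin(x): now atan(sin(x)/3)/3.
Answer: atan(sin(x)/3)/3.


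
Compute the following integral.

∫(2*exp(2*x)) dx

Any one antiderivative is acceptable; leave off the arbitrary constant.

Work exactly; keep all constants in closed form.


Answer: exp(2*x).


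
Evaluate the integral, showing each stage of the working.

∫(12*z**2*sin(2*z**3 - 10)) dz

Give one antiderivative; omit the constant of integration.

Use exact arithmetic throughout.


Step 1. Substitute u = z**3 - 5, turning ∫(12*z**2*sin(2*z**3 - 10)) dz into ∫(4*sin(2*u)) du: now ∫(4*sin(2*u)) du.
Step 2. Evaluate the standard form: now -2*cos(2*u).
Step 3. Substitute back u = z**3 - 5: now -2*cos(2*z**3 - 10).
Answer: -2*cos(2*z**3 - 10).


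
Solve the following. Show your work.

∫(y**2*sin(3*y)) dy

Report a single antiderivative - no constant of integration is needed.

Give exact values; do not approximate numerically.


Step 1. Integrate ∫(y**2*sin(3*y)) dy by parts with u = y**2, dv = (sin(3*y)) dy, so v = -cos(3*y)/3: now -y**2*cos(3*y)/3 + ∫(2*y*cos(3*y)/3) dy.
Step 2. Integrate ∫(2*y*cos(3*y)/3) dy by parts with u = y, dv = (2*cos(3*y)/3) dy, so v = 2*sin(3*y)/9: now -y**2*cos(3*y)/3 + 2*y*sin(3*y)/9 + ∫(-2*sin(3*y)/9) dy.
Step 3. Evaluate the standard form: now -y**2*cos(3*y)/3 + 2*y*sin(3*y)/9 + 2*cos(3*y)/27.
Answer: -y**2*cos(3*y)/3 + 2*y*sin(3*y)/9 + 2*cos(3*y)/27.


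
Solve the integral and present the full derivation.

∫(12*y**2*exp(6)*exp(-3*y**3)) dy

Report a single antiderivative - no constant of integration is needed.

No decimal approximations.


Step 1. Substitute u = y**3 - 2, turning ∫(12*y**2*exp(6)*exp(-3*y**3)) dy into ∫(4*exp(-3*u)) du: now ∫(4*exp(-3*u)) du.
Step 2. Evaluate the standard form: now -4*exp(-3*u)/3.
Step 3. Substitute back u = y**3 - 2: now -4*exp(6 - 3*y**3)/3.
Answer: -4*exp(6 - 3*y**3)/3.


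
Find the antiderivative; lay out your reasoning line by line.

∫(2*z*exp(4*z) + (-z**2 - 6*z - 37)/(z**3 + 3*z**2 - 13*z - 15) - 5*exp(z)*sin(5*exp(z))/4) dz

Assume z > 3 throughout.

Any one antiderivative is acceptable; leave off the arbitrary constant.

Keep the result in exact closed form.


Step 1. Rewrite: now ∫(2*z*exp(4*z)) dz + ∫((-z**2 - 6*z - 37)/(z**3 + 3*z**2 - 13*z - 15)) dz + ∫(-5*exp(z)*sin(5*exp(z))/4) dz.
Step 2. Substitute u = exp(z), turning ∫(-5*exp(z)*sin(5*exp(z))/4) dz into ∫(-5*sin(5*u)/4) du: now ∫(2*z*exp(4*z)) dz + ∫((-z**2 - 6*z - 37)/(z**3 + 3*z**2 - 13*z - 15)) dz + ∫(-5*sin(5*u)/4) du.
Step 3. Evaluate the standard form: now cos(5*u)/4 + ∫(2*z*exp(4*z)) dz + ∫((-z**2 - 6*z - 37)/(z**3 + 3*z**2 - 13*z - 15)) dz.
Step 4. Substitute back u = exp(z): now cos(5*exp(z))/4 + ∫(2*z*exp(4*z)) dz + ∫((-z**2 - 6*z - 37)/(z**3 + 3*z**2 - 13*z - 15)) dz.
Step 5. Decompose ∫((-z**2 - 6*z - 37)/(z**3 + 3*z**2 - 13*z - 15)) dz by partial fractions, (-z**2 - 6*z - 37)/(z**3 + 3*z**2 - 13*z - 15) = -1/(z + 5) + 2/(z + 1) - 2/(z - 3): now cos(5*exp(z))/4 + ∫(2*z*exp(4*z)) dz + ∫(-2/(z - 3)) dz + ∫(2/(z + 1)) dz + ∫(-1/(z + 5)) dz.
Step 6. Evaluate the standard form [assuming z > 3]: now -2*log(z - 3) + cos(5*exp(z))/4 + ∫(2*z*exp(4*z)) dz + ∫(2/(z + 1)) dz + ∫(-1/(z + 5)) dz.
Step 7. Evaluate the standard form [assuming z > -5]: now -2*log(z - 3) - log(z + 5) + cos(5*exp(z))/4 + ∫(2*z*exp(4*z)) dz + ∫(2/(z + 1)) dz.
Step 8. Evaluate the standard form [assuming z > -1]: now -2*log(z - 3) + 2*log(z + 1) - log(z + 5) + cos(5*exp(z))/4 + ∫(2*z*exp(4*z)) dz.
Step 9. Integrate ∫(2*z*exp(4*z)) dz by parts with u = z, dv = (2*exp(4*z)) dz, so v = exp(4*z)/2: now z*exp(4*z)/2 - 2*log(z - 3) + 2*log(z + 1) - log(z + 5) + cos(5*exp(z))/4 + ∫(-exp(4*z)/2) dz.
Step 10. Evaluate the standard form: now z*exp(4*z)/2 - exp(4*z)/8 - 2*log(z - 3) + 2*log(z + 1) - log(z + 5) + cos(5*exp(z))/4.
Answer: z*exp(4*z)/2 - exp(4*z)/8 - 2*log(z - 3) + 2*log(z + 1) - log(z + 5) + cos(5*exp(z))/4.


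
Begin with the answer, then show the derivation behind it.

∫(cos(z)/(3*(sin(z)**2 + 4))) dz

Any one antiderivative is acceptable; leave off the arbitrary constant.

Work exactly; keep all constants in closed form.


The answer is atan(sin(z)/2)/6.
Step 1. Substitute u = sin(z), turning ∫(cos(z)/(3*(sin(z)**2 + 4))) dz into ∫(1/(3*(u**2 + 4))) du: now ∫(1/(3*(u**2 + 4))) du.
Step 2. Evaluate the standard form: now atan(u/2)/6.
Step 3. Substitute back u = sin(z): now atan(sin(z)/2)/6.
Answer: atan(sin(z)/2)/6.


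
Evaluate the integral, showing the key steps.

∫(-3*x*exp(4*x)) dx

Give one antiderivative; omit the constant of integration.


Step 1. Integrate ∫(-3*x*exp(4*x)) dx by parts with u = x, dv = (-3*exp(4*x)) dx, so v = -3*exp(4*x)/4: now -3*x*exp(4*x)/4 + ∫(3*exp(4*x)/4) dx.
Step 2. Evaluate the standard form: now -3*x*exp(4*x)/4 + 3*exp(4*x)/16.
Answer: -3*x*exp(4*x)/4 + 3*exp(4*x)/16.


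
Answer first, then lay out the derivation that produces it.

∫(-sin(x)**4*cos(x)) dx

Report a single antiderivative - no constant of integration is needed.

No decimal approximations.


The answer is -sin(x)**5/5.
Step 1. Substitute u = sin(x), turning ∫(-sin(x)**4*cos(x)) dx into ∫(-u**4) du: now ∫(-u**4) du.
Step 2. Evaluate the standard form: now -u**5/5.
Step 3. Substitute back u = sin(x): now -sin(x)**5/5.
Answer: -sin(x)**5/5.


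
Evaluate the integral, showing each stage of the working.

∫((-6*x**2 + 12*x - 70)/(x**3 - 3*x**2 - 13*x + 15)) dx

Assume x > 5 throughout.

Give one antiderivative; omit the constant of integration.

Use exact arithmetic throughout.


Step 1. Decompose ∫((-6*x**2 + 12*x - 70)/(x**3 - 3*x**2 - 13*x + 15)) dx by partial fractions, (-6*x**2 + 12*x - 70)/(x**3 - 3*x**2 - 13*x + 15) = -5/(x + 3) + 4/(x - 1) - 5/(x - 5): now ∫(-5/(x - 5)) dx + ∫(4/(x - 1)) dx + ∫(-5/(x + 3)) dx.
Step 2. Evaluate the standard form [assuming x > 5]: now -5*log(x - 5) + ∫(4/(x - 1)) dx + ∫(-5/(x + 3)) dx.
Step 3. Evaluate the standard form [assuming x > -3]: now -5*log(x - 5) - 5*log(x + 3) + ∫(4/(x - 1)) dx.
Step 4. Evaluate the standard form [assuming x > 1]: now -5*log(x - 5) + 4*log(x - 1) - 5*log(x + 3).
Answer: -5*log(x - 5) + 4*log(x - 1) - 5*log(x + 3).


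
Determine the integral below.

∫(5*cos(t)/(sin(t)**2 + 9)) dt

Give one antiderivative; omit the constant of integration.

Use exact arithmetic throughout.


Answer: 5*atan(sin(t)/3)/3.


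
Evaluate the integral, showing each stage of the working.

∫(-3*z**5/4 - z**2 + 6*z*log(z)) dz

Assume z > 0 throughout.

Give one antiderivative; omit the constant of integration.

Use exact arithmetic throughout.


Step 1. Rewrite: now ∫(-z**2) dz + ∫(-3*z**5/4) dz + ∫(6*z*log(z)) dz.
Step 2. Evaluate the standard form: now -z**3/3 + ∫(-3*z**5/4) dz + ∫(6*z*log(z)) dz.
Step 3. Integrate ∫(6*z*log(z)) dz by parts with u = log(z), dv = (6*z) dz, so v = 3*z**2 [assuming z > 0]: now -z**3/3 + 3*z**2*log(z) + ∫(-3*z) dz + ∫(-3*z**5/4) dz.
Step 4. Evaluate the standard form: now -z**3/3 + 3*z**2*log(z) - 3*z**2/2 + ∫(-3*z**5/4) dz.
Step 5. Evaluate the standard form: now -z**6/8 - z**3/3 + 3*z**2*log(z) - 3*z**2/2.
Answer: -z**6/8 - z**3/3 + 3*z**2*log(z) - 3*z**2/2.


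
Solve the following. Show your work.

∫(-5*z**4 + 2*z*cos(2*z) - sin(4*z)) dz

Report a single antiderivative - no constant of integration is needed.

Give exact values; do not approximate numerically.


Step 1. Rewrite: now ∫(-5*z**4) dz + ∫(2*z*cos(2*z)) dz + ∫(-sin(4*z)) dz.
Step 2. Evaluate the standard form: now cos(4*z)/4 + ∫(-5*z**4) dz + ∫(2*z*cos(2*z)) dz.
Step 3. Integrate ∫(2*z*cos(2*z)) dz by parts with u = z, dv = (2*cos(2*z)) dz, so v = sin(2*z): now z*sin(2*z) + cos(4*z)/4 + ∫(-5*z**4) dz + ∫(-sin(2*z)) dz.
Step 4. Evaluate the standard form: now z*sin(2*z) + cos(2*z)/2 + cos(4*z)/4 + ∫(-5*z**4) dz.
Step 5. Evaluate the standard form: now -z**5 + z*sin(2*z) + cos(2*z)/2 + cos(4*z)/4.
Answer: -z**5 + z*sin(2*z) + cos(2*z)/2 + cos(4*z)/4.


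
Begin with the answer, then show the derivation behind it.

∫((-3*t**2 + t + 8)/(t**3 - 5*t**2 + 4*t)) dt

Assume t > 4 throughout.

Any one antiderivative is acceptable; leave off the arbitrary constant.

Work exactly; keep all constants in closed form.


The answer is 2*log(t) - 3*log(t - 4) - 2*log(t - 1).
Step 1. Decompose ∫((-3*t**2 + t + 8)/(t**3 - 5*t**2 + 4*t)) dt by partial fractions, (-3*t**2 + t + 8)/(t**3 - 5*t**2 + 4*t) = -2/(t - 1) - 3/(t - 4) + 2/t: now ∫(2/t) dt + ∫(-3/(t - 4)) dt + ∫(-2/(t - 1)) dt.
Step 2. Evaluate the standard form [assuming t > 1]: now -2*log(t - 1) + ∫(2/t) dt + ∫(-3/(t - 4)) dt.
Step 3. Evaluate the standard form [assuming t > 0]: now 2*log(t) - 2*log(t - 1) + ∫(-3/(t - 4)) dt.
Step 4. Evaluate the standard form [assuming t > 4]: now 2*log(t) - 3*log(t - 4) - 2*log(t - 1).
Answer: 2*log(t) - 3*log(t - 4) - 2*log(t - 1).


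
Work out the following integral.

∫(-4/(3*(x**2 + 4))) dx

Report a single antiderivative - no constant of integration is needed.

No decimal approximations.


Answer: -2*atan(x/2)/3.


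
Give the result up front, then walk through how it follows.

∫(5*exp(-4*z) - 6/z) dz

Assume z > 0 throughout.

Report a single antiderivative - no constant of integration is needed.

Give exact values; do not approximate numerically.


The answer is -6*log(z) - 5*exp(-4*z)/4.
Step 1. Rewrite: now ∫(-6/z) dz + ∫(5*exp(-4*z)) dz.
Step 2. Evaluate the standard form [assuming z > 0]: now -6*log(z) + ∫(5*exp(-4*z)) dz.
Step 3. Evaluate the standard form: now -6*log(z) - 5*exp(-4*z)/4.
Answer: -6*log(z) - 5*exp(-4*z)/4.


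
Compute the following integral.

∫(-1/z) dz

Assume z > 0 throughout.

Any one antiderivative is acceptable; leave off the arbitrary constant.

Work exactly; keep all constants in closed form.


Answer: -log(z).


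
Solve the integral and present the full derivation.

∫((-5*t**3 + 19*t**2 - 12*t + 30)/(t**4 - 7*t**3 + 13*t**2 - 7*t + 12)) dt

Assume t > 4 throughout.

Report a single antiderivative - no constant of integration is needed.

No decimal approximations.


Step 1. Decompose ∫((-5*t**3 + 19*t**2 - 12*t + 30)/(t**4 - 7*t**3 + 13*t**2 - 7*t + 12)) dt by partial fractions, (-5*t**3 + 19*t**2 - 12*t + 30)/(t**4 - 7*t**3 + 13*t**2 - 7*t + 12) = 1/(t**2 + 1) - 3/(t - 3) - 2/(t - 4): now ∫(-2/(t - 4)) dt + ∫(-3/(t - 3)) dt + ∫(1/(t**2 + 1)) dt.
Step 2. Evaluate the standard form [assuming t > 3]: now -3*log(t - 3) + ∫(-2/(t - 4)) dt + ∫(1/(t**2 + 1)) dt.
Step 3. Evaluate the standard form [assuming t > 4]: now -2*log(t - 4) - 3*log(t - 3) + ∫(1/(t**2 + 1)) dt.
Step 4. Evaluate the standard form: now -2*log(t - 4) - 3*log(t - 3) + atan(t).
Answer: -2*log(t - 4) - 3*log(t - 3) + atan(t).


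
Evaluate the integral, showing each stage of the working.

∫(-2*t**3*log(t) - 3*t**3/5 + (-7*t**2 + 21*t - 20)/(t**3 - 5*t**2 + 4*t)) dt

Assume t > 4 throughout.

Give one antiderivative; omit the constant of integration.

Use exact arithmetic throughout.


Step 1. Rewrite: now ∫(-3*t**3/5) dt + ∫(-2*t**3*log(t)) dt + ∫((-7*t**2 + 21*t - 20)/(t**3 - 5*t**2 + 4*t)) dt.
Step 2. Evaluate the standard form: now -3*t**4/20 + ∫(-2*t**3*log(t)) dt + ∫((-7*t**2 + 21*t - 20)/(t**3 - 5*t**2 + 4*t)) dt.
Step 3. Decompose ∫((-7*t**2 + 21*t - 20)/(t**3 - 5*t**2 + 4*t)) dt by partial fractions, (-7*t**2 + 21*t - 20)/(t**3 - 5*t**2 + 4*t) = 2/(t - 1) - 4/(t - 4) - 5/t: now -3*t**4/20 + ∫(-5/t) dt + ∫(-2*t**3*log(t)) dt + ∫(-4/(t - 4)) dt + ∫(2/(t - 1)) dt.
Step 4. Evaluate the standard form [assuming t > 0]: now -3*t**4/20 - 5*log(t) + ∫(-2*t**3*log(t)) dt + ∫(-4/(t - 4)) dt + ∫(2/(t - 1)) dt.
Step 5. Evaluate the standard form [assuming t > 1]: now -3*t**4/20 - 5*log(t) + 2*log(t - 1) + ∫(-2*t**3*log(t)) dt + ∫(-4/(t - 4)) dt.
Step 6. Evaluate the standard form [assuming t > 4]: now -3*t**4/20 - 5*log(t) - 4*log(t - 4) + 2*log(t - 1) + ∫(-2*t**3*log(t)) dt.
Step 7. Integrate ∫(-2*t**3*log(t)) dt by parts with u = log(t), dv = (-2*t**3) dt, so v = -t**4/2 [assuming t > 0]: now -t**4*log(t)/2 - 3*t**4/20 - 5*log(t) - 4*log(t - 4) + 2*log(t - 1) + ∫(t**3/2) dt.
Step 8. Evaluate the standard form: now -t**4*log(t)/2 - t**4/40 - 5*log(t) - 4*log(t - 4) + 2*log(t - 1).
Answer: -t**4*log(t)/2 - t**4/40 - 5*log(t) - 4*log(t - 4) + 2*log(t - 1).


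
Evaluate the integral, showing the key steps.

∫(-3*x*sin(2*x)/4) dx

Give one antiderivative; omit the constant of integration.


Step 1. Integrate ∫(-3*x*sin(2*x)/4) dx by parts with u = x, dv = (-3*sin(2*x)/4) dx, so v = 3*cos(2*x)/8: now 3*x*cos(2*x)/8 + ∫(-3*cos(2*x)/8) dx.
Step 2. Evaluate the standard form: now 3*x*cos(2*x)/8 - 3*sin(2*x)/16.
Answer: 3*x*cos(2*x)/8 - 3*sin(2*x)/16.


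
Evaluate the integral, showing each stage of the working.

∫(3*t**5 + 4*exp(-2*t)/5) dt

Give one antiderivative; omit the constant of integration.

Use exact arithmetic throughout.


Step 1. Rewrite: now ∫(3*t**5) dt + ∫(4*exp(-2*t)/5) dt.
Step 2. Evaluate the standard form: now t**6/2 + ∫(4*exp(-2*t)/5) dt.
Step 3. Evaluate the standard form: now t**6/2 - 2*exp(-2*t)/5.
Answer: t**6/2 - 2*exp(-2*t)/5.


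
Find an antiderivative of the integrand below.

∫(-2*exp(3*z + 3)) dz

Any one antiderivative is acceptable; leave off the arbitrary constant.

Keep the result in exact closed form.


Answer: -2*exp(3*z + 3)/3.


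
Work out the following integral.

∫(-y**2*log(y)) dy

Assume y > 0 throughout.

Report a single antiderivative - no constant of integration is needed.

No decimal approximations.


Answer: -y**3*log(y)/3 + y**3/9.


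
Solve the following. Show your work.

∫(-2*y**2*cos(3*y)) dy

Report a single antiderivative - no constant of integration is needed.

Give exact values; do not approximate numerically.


Step 1. Integrate ∫(-2*y**2*cos(3*y)) dy by parts with u = y**2, dv = (-2*cos(3*y)) dy, so v = -2*sin(3*y)/3: now -2*y**2*sin(3*y)/3 + ∫(4*y*sin(3*y)/3) dy.
Step 2. Integrate ∫(4*y*sin(3*y)/3) dy by parts with u = y, dv = (4*sin(3*y)/3) dy, so v = -4*cos(3*y)/9: now -2*y**2*sin(3*y)/3 - 4*y*cos(3*y)/9 + ∫(4*cos(3*y)/9) dy.
Step 3. Evaluate the standard form: now -2*y**2*sin(3*y)/3 - 4*y*cos(3*y)/9 + 4*sin(3*y)/27.
Answer: -2*y**2*sin(3*y)/3 - 4*y*cos(3*y)/9 + 4*sin(3*y)/27.
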